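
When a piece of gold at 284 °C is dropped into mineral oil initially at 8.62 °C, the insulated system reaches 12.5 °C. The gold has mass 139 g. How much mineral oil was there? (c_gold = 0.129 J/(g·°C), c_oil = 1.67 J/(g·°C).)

Let T be the final temperature. ΣQ_i = 0:
139·0.129·(12.5 − 284) + m·1.67·(12.5 − 8.62) = 0
6.48 m = 4868.3
m = 4868.3/6.48 ≈ 751.3 g

m ≈ 751 g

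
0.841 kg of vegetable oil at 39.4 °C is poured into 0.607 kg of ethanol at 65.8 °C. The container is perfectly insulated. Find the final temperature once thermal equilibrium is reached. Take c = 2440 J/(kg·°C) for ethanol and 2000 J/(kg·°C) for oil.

T_f ≈ 51.8 °C

Heat lost by the ethanol equals heat gained by the oil:
0.607*2440*(65.8 − T) = 0.841*2000*(T − 39.4)
1481.1(65.8 − T) = 1682(T − 39.4)
3163.1 T = 163726  ⇒  T ≈ 51.76 °C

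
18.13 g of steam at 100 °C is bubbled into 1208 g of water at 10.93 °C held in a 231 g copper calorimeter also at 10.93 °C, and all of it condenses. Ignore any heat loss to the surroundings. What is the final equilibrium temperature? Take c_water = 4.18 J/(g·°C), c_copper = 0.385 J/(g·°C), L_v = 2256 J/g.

Heat gained plus heat lost sum to zero:
latent heat released on condensation: 18.13·2256 = 40901; condensate cools 100→T: 18.13·4.18·(T − 100) = 75.78(T − 100); water warms: 1208·4.18·(T − 10.93) = 5049.4(T − 10.93); cup: 88.94(T − 10.93)
5214.2 T = 40901 + 7578.3 + 56162 = 104642
T ≈ 20.07 °C, under the boiling point, so the assumption holds.

T_f ≈ 20.1 °C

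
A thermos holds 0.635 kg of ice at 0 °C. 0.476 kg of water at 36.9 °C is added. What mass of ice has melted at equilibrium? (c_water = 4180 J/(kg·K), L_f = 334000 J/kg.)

m_melted ≈ 0.22 kg

Cooling the water to 0 °C releases 0.476·4180·36.9 = 73419 J.
To melt every bit of ice: 0.635·334000 = 212090 J.
Since 73419 < 212090 J, not all the ice melts; equilibrium is at 0 °C.
Mass melted = 73419/334000 ≈ 0.2198 kg.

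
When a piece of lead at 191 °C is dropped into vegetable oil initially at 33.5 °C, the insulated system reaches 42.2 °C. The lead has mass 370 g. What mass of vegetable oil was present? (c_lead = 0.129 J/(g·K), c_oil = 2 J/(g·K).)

Heat gained plus heat lost sum to zero:
370×0.129×(42.2 − 191) + m×2×(42.2 − 33.5) = 0
17.4 m = 7102.2
m = 7102.2/17.4 ≈ 408.2 g

m ≈ 408 g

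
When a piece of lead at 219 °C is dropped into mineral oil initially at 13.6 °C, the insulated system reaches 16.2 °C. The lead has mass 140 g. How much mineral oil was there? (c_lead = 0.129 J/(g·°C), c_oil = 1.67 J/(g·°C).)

Conservation of energy gives ΣQ = 0:
140×0.129×(16.2 − 219) + m×1.67×(16.2 − 13.6) = 0
4.342 m = 3662.6
m = 3662.6/4.342 ≈ 843.5 g

m ≈ 844 g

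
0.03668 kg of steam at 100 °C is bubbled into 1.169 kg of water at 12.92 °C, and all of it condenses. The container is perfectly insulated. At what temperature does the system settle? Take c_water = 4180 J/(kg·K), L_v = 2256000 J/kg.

T_f ≈ 32.0 °C

Setting the total heat transfer to zero:
latent heat released on condensation: 0.03668×2256000 = 82750; condensed water 100 °C→T: 153.32(T − 100); water warms: 1.169×4180×(T − 12.92) = 4886.4(T − 12.92)
5039.7 T = 82750 + 15332 + 63133 = 161215
T ≈ 31.99 °C, under the boiling point, so the assumption holds.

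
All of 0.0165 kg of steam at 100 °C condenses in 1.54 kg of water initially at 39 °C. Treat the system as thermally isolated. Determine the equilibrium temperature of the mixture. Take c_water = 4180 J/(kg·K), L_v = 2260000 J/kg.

T_f ≈ 45.4 °C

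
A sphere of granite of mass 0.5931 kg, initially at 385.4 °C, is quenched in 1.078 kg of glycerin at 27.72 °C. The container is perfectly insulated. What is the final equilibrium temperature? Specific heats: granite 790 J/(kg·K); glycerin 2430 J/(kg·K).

Heat lost by the granite equals heat gained by the glycerin:
0.5931·790·(385.4 − T) = 1.078·2430·(T − 27.72)
468.55(385.4 − T) = 2619.5(T − 27.72)
3088.1 T = 253192  ⇒  T ≈ 81.99 °C

T_f ≈ 82.0 °C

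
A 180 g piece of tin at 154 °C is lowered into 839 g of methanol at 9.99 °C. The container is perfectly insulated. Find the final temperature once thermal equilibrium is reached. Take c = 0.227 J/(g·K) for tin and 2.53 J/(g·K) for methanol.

Heat gained plus heat lost sum to zero:
180*0.227*(T − 154) + 839*2.53*(T − 9.99) = 0
40.86(T − 154) + 2122.7(T − 9.99) = 0
2163.5 T = 27498
T = 27498 / 2163.5 = 12.7 °C

T_f ≈ 12.7 °C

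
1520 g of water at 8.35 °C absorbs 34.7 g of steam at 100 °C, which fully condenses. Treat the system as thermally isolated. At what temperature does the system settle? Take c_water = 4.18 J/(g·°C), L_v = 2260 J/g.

T_f ≈ 22.5 °C

Sum of m c ΔT and latent-heat terms is zero:
steam→water at 100 °C releases m L_v = 34.7×2260 = 78422; condensate cools 100→T: 34.7×4.18×(T − 100) = 145.05(T − 100); original water: 6353.6(T − 8.35)
6498.6 T = 78422 + 14505 + 53053 = 145979
T ≈ 22.46 °C (< 100 °C, so full condensation is consistent).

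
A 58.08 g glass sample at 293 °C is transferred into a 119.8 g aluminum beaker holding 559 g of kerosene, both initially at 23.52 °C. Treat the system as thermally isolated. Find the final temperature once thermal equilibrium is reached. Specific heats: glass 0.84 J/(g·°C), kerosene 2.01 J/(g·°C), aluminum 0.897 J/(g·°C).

Taking heat into each body as positive, Σ m c ΔT = 0:
58.08×0.84×(T − 293) + 559×2.01×(T − 23.52) + 119.8×0.897×(T − 23.52) = 0
(48.79 + 1123.6 + 107.46) T = 48.79×293 + 1123.6×23.52 + 107.46×23.52
T ≈ 33.79 °C

T_f ≈ 33.8 °C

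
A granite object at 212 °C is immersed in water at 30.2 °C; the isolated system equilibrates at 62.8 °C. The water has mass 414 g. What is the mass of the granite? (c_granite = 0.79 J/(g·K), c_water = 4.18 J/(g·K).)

m ≈ 479 g

Net heat exchanged in the isolated system is zero:
m·0.79·(62.8 − 212) + 414·4.18·(62.8 − 30.2) = 0
-117.87 m = -56415
m = -56415/-117.87 ≈ 478.6 g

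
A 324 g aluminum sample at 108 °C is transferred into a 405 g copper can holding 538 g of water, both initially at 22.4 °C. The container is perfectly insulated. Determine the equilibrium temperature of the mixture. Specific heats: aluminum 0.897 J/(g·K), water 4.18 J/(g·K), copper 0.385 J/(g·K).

T_f = Σ m_i c_i T_i / Σ m_i c_i:
T_f = (290.63×108 + 2248.8×22.4 + 155.93×22.4) / (290.63 + 2248.8 + 155.93)
    = 85255 / 2695.4 ≈ 31.63 °C

T_f ≈ 31.6 °C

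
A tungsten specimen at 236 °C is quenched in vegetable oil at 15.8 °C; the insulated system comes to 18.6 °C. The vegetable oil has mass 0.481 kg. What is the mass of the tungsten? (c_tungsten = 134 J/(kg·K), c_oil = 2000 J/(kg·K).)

Heat lost by the tungsten = heat gained by the oil:
m·134·(236 − 18.6) = 0.481·2000·(18.6 − 15.8)
29132 m = 2693.6  ⇒  m ≈ 0.09246 kg

m ≈ 0.0925 kg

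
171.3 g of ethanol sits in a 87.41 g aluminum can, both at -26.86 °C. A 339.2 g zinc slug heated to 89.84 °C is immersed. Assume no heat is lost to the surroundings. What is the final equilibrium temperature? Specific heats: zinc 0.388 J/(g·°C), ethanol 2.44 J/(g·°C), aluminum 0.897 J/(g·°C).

Heat gained plus heat lost sum to zero:
339.2·0.388·(T − 89.84) + 171.3·2.44·(T − (-26.86)) + 87.41·0.897·(T − (-26.86)) = 0
131.61(T − 89.84) + 417.97(T − (-26.86)) + 78.41(T − (-26.86)) = 0
(131.61 + 417.97 + 78.41) T = 131.61·89.84 + 417.97·(-26.86) + 78.41·(-26.86)
T = -1508.9 / 627.99 = -2.4 °C

T_f ≈ -2.4 °C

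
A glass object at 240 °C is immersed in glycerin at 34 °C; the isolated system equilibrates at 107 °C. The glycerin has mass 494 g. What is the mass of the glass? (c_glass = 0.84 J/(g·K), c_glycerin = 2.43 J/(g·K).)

m ≈ 784 g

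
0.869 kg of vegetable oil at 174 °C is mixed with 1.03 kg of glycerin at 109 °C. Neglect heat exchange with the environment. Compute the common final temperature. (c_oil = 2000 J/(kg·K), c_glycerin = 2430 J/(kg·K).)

T_f ≈ 135.6 °C

Set heat shed by the hot body equal to heat absorbed by the cold body:
0.869·2000·(174 − T) = 1.03·2430·(T − 109)
1738(174 − T) = 2502.9(T − 109)
4240.9 T = 575228  ⇒  T ≈ 135.64 °C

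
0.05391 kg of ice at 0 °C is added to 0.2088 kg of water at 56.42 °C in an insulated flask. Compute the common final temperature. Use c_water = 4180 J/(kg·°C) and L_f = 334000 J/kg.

T_f ≈ 28.4 °C

Let T be the final temperature. ΣQ_i = 0:
melt ice: 0.05391·334000 = 18006; meltwater 0→T: 0.05391·4180·T = 225.34 T; water cools: 0.2088·4180·(T − 56.42) = 872.78(T − 56.42)
1098.1 T = 49242 − 18006 = 31237
T ≈ 28.45 °C. Since T > 0 °C, the all-ice-melts assumption holds.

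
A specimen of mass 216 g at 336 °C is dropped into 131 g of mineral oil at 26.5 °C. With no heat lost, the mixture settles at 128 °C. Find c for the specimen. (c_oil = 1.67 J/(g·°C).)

c ≈ 0.494 J/(g·°C)

Heat lost by the specimen = heat gained by the oil:
216·c·(336 − 128) = 131·1.67·(128 − 26.5)
44928 c = 22205  ⇒  c ≈ 0.4942 J/(g·°C)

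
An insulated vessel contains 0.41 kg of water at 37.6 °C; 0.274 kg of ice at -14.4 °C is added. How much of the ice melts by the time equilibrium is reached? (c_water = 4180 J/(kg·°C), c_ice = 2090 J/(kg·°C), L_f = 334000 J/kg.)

Heat available from the water dropping to 0 °C: 0.41·4180·37.6 = 64439 J.
Of that, 0.274·2090·14.4 = 8246.3 J goes to bring the ice to 0 °C, leaving 56193 J.
Melting all 0.274 kg of ice would need 0.274·334000 = 91516 J.
56193 J < 91516 J, so only part of the ice melts and the system sits at 0 °C.
Mass melted = 56193/334000 ≈ 0.1682 kg.

m_melted ≈ 0.168 kg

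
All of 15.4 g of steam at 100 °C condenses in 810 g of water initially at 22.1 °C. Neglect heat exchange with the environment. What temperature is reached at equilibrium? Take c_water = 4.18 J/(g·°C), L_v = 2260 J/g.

Let T be the final temperature. ΣQ_i = 0:
latent heat released on condensation: 15.4·2260 = 34804
  condensate cools 100→T: 15.4·4.18·(T − 100) = 64.37(T − 100)
  original water: 3385.8(T − 22.1)
3450.2 T = 34804 + 6437.2 + 74826 = 116067
T ≈ 33.64 °C — below 100 °C, confirming all the steam condensed.

T_f ≈ 33.6 °C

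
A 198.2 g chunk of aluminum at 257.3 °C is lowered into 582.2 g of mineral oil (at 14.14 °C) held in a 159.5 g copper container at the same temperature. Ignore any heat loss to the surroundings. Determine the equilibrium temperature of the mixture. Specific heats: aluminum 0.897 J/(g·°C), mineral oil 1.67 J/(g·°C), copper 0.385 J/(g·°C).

T_f ≈ 49.8 °C

T_f is the heat-capacity-weighted average of the initial temperatures:
T_f = (177.79*257.3 + 972.27*14.14 + 61.41*14.14) / (177.79 + 972.27 + 61.41)
    = 60360 / 1211.5 ≈ 49.82 °C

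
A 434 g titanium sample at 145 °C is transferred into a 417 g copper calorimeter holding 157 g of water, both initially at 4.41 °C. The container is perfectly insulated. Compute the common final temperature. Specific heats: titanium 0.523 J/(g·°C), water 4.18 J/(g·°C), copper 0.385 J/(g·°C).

T_f is the heat-capacity-weighted average of the initial temperatures:
T_f = (226.98×145 + 656.26×4.41 + 160.55×4.41) / (226.98 + 656.26 + 160.55)
    = 36515 / 1043.8 ≈ 34.98 °C

T_f ≈ 35.0 °C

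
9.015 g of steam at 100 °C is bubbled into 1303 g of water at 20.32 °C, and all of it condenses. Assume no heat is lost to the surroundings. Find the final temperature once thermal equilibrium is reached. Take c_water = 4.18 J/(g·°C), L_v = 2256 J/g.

Taking heat into each body as positive, Σ m c ΔT = 0:
latent heat released on condensation: 9.015×2256 = 20338; condensate cools 100→T: 9.015×4.18×(T − 100) = 37.68(T − 100); water warms: 1303×4.18×(T − 20.32) = 5446.5(T − 20.32)
5484.2 T = 20338 + 3768.3 + 110674 = 134780
T ≈ 24.58 °C — below 100 °C, confirming all the steam condensed.

T_f ≈ 24.6 °C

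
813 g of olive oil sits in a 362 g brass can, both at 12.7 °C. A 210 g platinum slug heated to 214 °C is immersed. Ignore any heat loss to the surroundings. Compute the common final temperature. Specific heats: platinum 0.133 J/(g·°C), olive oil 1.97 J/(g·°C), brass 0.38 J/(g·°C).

With ΣQ=0 the equilibrium temperature is the m·c-weighted mean:
T_f = (27.93·214 + 1601.6·12.7 + 137.56·12.7) / (27.93 + 1601.6 + 137.56)
    = 28064 / 1767.1 ≈ 15.88 °C

T_f ≈ 15.9 °C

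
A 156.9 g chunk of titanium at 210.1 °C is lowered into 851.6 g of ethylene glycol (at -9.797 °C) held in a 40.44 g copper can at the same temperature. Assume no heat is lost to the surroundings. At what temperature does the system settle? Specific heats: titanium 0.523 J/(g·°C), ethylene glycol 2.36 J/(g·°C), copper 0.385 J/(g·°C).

T_f ≈ -1.2 °C

Taking heat into each body as positive, Σ m c ΔT = 0:
156.9×0.523×(T − 210.1) + 851.6×2.36×(T − (-9.797)) + 40.44×0.385×(T − (-9.797)) = 0
82.06(T − 210.1) + 2009.8(T − (-9.797)) + 15.57(T − (-9.797)) = 0
2107.4 T = -2601.8
T = -2601.8/2107.4 ≈ -1.23 °C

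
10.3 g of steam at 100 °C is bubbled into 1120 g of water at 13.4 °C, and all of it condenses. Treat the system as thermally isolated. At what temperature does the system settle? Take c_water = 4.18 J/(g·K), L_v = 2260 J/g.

T_f ≈ 19.1 °C

Heat gained plus heat lost sum to zero:
latent heat released on condensation: 10.3×2260 = 23278; condensed water 100 °C→T: 43.05(T − 100); water warms: 1120×4.18×(T − 13.4) = 4681.6(T − 13.4)
4724.7 T = 23278 + 4305.4 + 62733 = 90317
T ≈ 19.12 °C (< 100 °C, so full condensation is consistent).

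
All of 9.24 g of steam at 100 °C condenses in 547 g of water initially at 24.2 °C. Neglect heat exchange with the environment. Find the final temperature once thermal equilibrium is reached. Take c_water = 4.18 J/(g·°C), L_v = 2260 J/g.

T_f ≈ 34.4 °C

Let T be the final temperature. ΣQ_i = 0:
latent heat released on condensation: 9.24×2260 = 20882; condensate cools 100→T: 9.24×4.18×(T − 100) = 38.62(T − 100); original water: 2286.5(T − 24.2)
2325.1 T = 20882 + 3862.3 + 55332 = 80077
T ≈ 34.44 °C (< 100 °C, so full condensation is consistent).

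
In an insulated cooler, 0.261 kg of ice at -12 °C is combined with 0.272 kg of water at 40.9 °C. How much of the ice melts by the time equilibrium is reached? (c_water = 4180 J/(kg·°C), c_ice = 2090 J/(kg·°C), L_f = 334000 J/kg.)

m_melted ≈ 0.12 kg

Water can give up m c ΔT = 0.272×4180×40.9 = 46502 J before reaching 0 °C.
Of that, 0.261×2090×12 = 6545.9 J goes to bring the ice to 0 °C, leaving 39956 J.
Melting all 0.261 kg of ice would need 0.261×334000 = 87174 J.
39956 J < 87174 J, so only part of the ice melts and the system sits at 0 °C.
m_melt = 39956 / L_f = 0.1196 kg.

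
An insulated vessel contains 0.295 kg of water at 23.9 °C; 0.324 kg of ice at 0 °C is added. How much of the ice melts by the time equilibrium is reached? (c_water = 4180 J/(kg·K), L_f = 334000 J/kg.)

Cooling the water to 0 °C releases 0.295·4180·23.9 = 29471 J.
To melt every bit of ice: 0.324·334000 = 108216 J.
29471 J < 108216 J, so only part of the ice melts and the system sits at 0 °C.
Mass melted = 29471/334000 ≈ 0.08824 kg.

m_melted ≈ 0.0882 kg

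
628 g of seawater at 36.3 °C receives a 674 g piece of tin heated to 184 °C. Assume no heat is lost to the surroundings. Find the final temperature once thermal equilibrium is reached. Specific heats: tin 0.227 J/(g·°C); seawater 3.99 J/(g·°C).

Energy conservation, ΣQ = 0:
674·0.227·(T − 184) + 628·3.99·(T − 36.3) = 0
(153 + 2505.7) T = 153·184 + 2505.7·36.3
T = 119109 / 2658.7 = 44.8 °C

T_f ≈ 44.8 °C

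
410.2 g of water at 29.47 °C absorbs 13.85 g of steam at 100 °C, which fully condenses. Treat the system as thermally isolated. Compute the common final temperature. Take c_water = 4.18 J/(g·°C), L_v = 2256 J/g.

T_f ≈ 49.4 °C

Heat gained plus heat lost sum to zero:
condense steam: −13.85·2256 = −31246; condensate cools 100→T: 13.85·4.18·(T − 100) = 57.89(T − 100); water warms: 410.2·4.18·(T − 29.47) = 1714.6(T − 29.47)
1772.5 T = 31246 + 5789.3 + 50530 = 87565
T ≈ 49.40 °C (< 100 °C, so full condensation is consistent).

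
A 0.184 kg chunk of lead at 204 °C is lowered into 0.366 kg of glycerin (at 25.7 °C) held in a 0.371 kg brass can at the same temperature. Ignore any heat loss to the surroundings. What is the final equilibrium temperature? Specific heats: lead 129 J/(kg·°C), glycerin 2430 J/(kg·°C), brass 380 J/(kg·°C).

Conservation of energy gives ΣQ = 0:
0.184×129×(T − 204) + 0.366×2430×(T − 25.7) + 0.371×380×(T − 25.7) = 0
23.74(T − 204) + 889.38(T − 25.7) + 140.98(T − 25.7) = 0
1054.1 T = 31322
T ≈ 29.71 °C

T_f ≈ 29.7 °C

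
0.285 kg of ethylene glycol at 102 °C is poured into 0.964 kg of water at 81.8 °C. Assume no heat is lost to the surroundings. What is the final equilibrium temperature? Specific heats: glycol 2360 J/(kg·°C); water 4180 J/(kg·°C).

T_f ≈ 84.7 °C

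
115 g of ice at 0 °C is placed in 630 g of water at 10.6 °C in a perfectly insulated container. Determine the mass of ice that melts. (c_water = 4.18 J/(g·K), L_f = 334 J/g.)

Water can give up m c ΔT = 630·4.18·10.6 = 27914 J before reaching 0 °C.
Melting all 115 g of ice would need 115·334 = 38410 J.
Since 27914 < 38410 J, not all the ice melts; equilibrium is at 0 °C.
Mass melted = 27914/334 ≈ 83.57 g.

m_melted ≈ 83.6 g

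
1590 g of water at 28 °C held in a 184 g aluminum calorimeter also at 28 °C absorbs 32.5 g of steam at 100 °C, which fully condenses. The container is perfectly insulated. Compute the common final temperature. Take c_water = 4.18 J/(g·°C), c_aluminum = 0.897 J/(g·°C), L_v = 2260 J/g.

T_f ≈ 40.0 °C

Net heat exchanged in the isolated system is zero:
latent heat released on condensation: 32.5·2260 = 73450
  condensed water 100 °C→T: 135.85(T − 100)
  water warms: 1590·4.18·(T − 28) = 6646.2(T − 28)
  cup: 165.05(T − 28)
6947.1 T = 73450 + 13585 + 190715 = 277750
T ≈ 39.98 °C, under the boiling point, so the assumption holds.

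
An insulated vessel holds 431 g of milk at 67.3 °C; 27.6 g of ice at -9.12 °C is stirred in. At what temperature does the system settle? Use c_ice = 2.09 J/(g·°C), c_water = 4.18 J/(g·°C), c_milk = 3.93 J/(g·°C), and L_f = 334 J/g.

Conservation of energy gives ΣQ = 0:
warm ice to 0 °C: 27.6×2.09×(0 − (-9.12)) = 526.08; latent heat to melt: 27.6×334 = 9218.4; meltwater 0→T: 27.6×4.18×T = 115.37 T; milk cools: 431×3.93×(T − 67.3) = 1693.8(T − 67.3)
1809.2 T = 113995 − 9744.5 = 104250
T ≈ 57.62 °C (positive, so assuming full melt was valid).

T_f ≈ 57.6 °C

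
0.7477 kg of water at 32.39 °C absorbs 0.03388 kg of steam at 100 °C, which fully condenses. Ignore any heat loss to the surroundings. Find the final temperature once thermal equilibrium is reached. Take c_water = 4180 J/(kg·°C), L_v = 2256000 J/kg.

Sum of m c ΔT and latent-heat terms is zero:
condense steam: −0.03388×2256000 = −76433; condensate cools 100→T: 0.03388×4180×(T − 100) = 141.62(T − 100); water warms: 0.7477×4180×(T − 32.39) = 3125.4(T − 32.39)
3267 T = 76433 + 14162 + 101231 = 191826
T ≈ 58.72 °C, under the boiling point, so the assumption holds.

T_f ≈ 58.7 °C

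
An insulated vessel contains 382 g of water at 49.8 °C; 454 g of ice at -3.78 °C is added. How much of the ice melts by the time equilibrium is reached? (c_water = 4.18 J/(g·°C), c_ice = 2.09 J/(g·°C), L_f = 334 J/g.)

m_melted ≈ 227 g

Cooling the water to 0 °C releases 382×4.18×49.8 = 79519 J.
Warming the ice to 0 °C takes 454×2.09×3.78 = 3586.7 J, leaving 75932 J for melting.
Fully melting the ice requires m_ice L_f = 454×334 = 151636 J.
That's not enough to melt it all — equilibrium is at 0 °C with ice remaining.
m_melt = 75932 / L_f = 227.3 g.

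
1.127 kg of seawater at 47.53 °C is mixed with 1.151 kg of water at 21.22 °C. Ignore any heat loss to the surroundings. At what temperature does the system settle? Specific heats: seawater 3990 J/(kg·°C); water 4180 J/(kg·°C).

|Q_seawater| = |Q_water|:
1.127×3990×(47.53 − T) = 1.151×4180×(T − 21.22)
4496.7(47.53 − T) = 4811.2(T − 21.22)
9307.9 T = 315823  ⇒  T ≈ 33.93 °C

T_f ≈ 33.9 °C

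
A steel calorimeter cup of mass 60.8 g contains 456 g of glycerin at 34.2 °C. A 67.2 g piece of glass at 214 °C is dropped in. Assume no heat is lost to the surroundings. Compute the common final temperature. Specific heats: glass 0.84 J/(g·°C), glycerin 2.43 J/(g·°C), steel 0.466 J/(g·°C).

Conservation of energy gives ΣQ = 0:
67.2×0.84×(T − 214) + 456×2.43×(T − 34.2) + 60.8×0.466×(T − 34.2) = 0
(56.45 + 1108.1 + 28.33) T = 56.45×214 + 1108.1×34.2 + 28.33×34.2
T = 50945/1192.9 ≈ 42.71 °C

T_f ≈ 42.7 °C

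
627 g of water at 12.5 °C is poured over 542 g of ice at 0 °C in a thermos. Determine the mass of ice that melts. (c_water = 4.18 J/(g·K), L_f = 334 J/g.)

Water can give up m c ΔT = 627·4.18·12.5 = 32761 J before reaching 0 °C.
To melt every bit of ice: 542·334 = 181028 J.
That's not enough to melt it all — equilibrium is at 0 °C with ice remaining.
Mass melted = 32761/334 ≈ 98.09 g.

m_melted ≈ 98.1 g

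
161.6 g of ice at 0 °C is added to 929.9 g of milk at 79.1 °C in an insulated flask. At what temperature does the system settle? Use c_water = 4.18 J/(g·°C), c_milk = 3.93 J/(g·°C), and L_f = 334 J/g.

Energy conservation, ΣQ = 0:
latent heat to melt: 161.6×334 = 53974
  warm the meltwater: 675.49 T
  milk: 3654.5(T − 79.1)
4330 T = 289072 − 53974 = 235097
T ≈ 54.30 °C — above 0 °C, consistent with complete melting.

T_f ≈ 54.3 °C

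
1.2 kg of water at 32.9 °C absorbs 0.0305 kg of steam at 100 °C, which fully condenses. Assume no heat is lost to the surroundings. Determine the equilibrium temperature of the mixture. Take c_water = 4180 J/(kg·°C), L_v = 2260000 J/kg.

Conservation of energy gives ΣQ = 0:
condense steam: −0.0305×2260000 = −68930
  condensed water 100 °C→T: 127.49(T − 100)
  water warms: 1.2×4180×(T − 32.9) = 5016(T − 32.9)
5143.5 T = 68930 + 12749 + 165026 = 246705
T ≈ 47.96 °C (< 100 °C, so full condensation is consistent).

T_f ≈ 48.0 °C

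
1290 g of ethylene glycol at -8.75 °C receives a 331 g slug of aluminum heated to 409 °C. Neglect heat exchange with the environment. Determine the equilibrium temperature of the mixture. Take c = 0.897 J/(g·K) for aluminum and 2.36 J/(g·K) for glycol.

T_f ≈ 28.4 °C

Net heat exchanged in the isolated system is zero:
331×0.897×(T − 409) + 1290×2.36×(T − (-8.75)) = 0
296.91(T − 409) + 3044.4(T − (-8.75)) = 0
(296.91 + 3044.4) T = 296.91×409 + 3044.4×(-8.75)
T = 94796/3341.3 ≈ 28.37 °C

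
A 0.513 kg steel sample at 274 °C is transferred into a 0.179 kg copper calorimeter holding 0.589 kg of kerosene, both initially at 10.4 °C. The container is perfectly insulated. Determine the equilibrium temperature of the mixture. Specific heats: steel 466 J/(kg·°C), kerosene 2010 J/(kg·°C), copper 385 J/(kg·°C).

T_f ≈ 52.6 °C

Net heat exchanged in the isolated system is zero:
0.513×466×(T − 274) + 0.589×2010×(T − 10.4) + 0.179×385×(T − 10.4) = 0
239.06(T − 274) + 1183.9(T − 10.4) + 68.91(T − 10.4) = 0
1491.9 T = 78531
T ≈ 52.64 °C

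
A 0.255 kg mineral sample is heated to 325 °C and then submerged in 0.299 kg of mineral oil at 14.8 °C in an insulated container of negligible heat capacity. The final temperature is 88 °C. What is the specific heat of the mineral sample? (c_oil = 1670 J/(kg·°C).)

Heat lost by the mineral sample = heat gained by the oil:
0.255×c×(325 − 88) = 0.299×1670×(88 − 14.8)
60.44 c = 36551  ⇒  c ≈ 604.8 J/(kg·°C)

c ≈ 605 J/(kg·°C)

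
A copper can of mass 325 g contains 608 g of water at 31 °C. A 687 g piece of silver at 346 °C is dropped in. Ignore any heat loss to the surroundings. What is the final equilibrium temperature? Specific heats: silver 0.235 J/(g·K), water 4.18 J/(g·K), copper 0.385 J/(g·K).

T_f ≈ 49.0 °C

Setting the total heat transfer to zero:
687*0.235*(T − 346) + 608*4.18*(T − 31) + 325*0.385*(T − 31) = 0
2828 T = 138523
T = 138523/2828 ≈ 48.98 °C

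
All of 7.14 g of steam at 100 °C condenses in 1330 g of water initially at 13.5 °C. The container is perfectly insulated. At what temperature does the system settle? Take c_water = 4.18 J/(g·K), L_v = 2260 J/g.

T_f ≈ 16.8 °C

Conservation of energy gives ΣQ = 0:
latent heat released on condensation: 7.14·2260 = 16136; condensed water 100 °C→T: 29.85(T − 100); water warms: 1330·4.18·(T − 13.5) = 5559.4(T − 13.5)
5589.2 T = 16136 + 2984.5 + 75052 = 94173
T ≈ 16.85 °C, under the boiling point, so the assumption holds.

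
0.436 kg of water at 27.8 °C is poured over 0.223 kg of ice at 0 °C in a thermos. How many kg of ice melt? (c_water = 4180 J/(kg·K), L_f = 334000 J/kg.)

m_melted ≈ 0.152 kg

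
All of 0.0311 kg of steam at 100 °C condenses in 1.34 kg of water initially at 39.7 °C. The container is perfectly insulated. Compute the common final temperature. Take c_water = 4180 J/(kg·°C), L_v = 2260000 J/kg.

T_f ≈ 53.3 °C

Let T be the final temperature. ΣQ_i = 0:
latent heat released on condensation: 0.0311·2260000 = 70286
  condensed water 100 °C→T: 130(T − 100)
  original water: 5601.2(T − 39.7)
5731.2 T = 70286 + 13000 + 222368 = 305653
T ≈ 53.33 °C (< 100 °C, so full condensation is consistent).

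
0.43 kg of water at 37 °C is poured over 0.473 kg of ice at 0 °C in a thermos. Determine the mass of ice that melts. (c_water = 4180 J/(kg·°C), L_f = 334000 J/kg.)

m_melted ≈ 0.199 kg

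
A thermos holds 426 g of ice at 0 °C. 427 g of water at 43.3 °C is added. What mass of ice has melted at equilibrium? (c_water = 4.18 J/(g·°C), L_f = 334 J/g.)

Cooling the water to 0 °C releases 427·4.18·43.3 = 77284 J.
Fully melting the ice requires m_ice L_f = 426·334 = 142284 J.
That's not enough to melt it all — equilibrium is at 0 °C with ice remaining.
Mass melted = 77284/334 ≈ 231.4 g.

m_melted ≈ 231 g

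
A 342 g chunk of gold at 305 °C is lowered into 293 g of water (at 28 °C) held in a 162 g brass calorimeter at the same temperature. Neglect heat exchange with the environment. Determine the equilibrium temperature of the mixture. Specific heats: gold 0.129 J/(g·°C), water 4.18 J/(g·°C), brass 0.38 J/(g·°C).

Conservation of energy gives ΣQ = 0:
342*0.129*(T − 305) + 293*4.18*(T − 28) + 162*0.38*(T − 28) = 0
(44.12 + 1224.7 + 61.56) T = 44.12*305 + 1224.7*28 + 61.56*28
T = 49472/1330.4 ≈ 37.19 °C

T_f ≈ 37.2 °C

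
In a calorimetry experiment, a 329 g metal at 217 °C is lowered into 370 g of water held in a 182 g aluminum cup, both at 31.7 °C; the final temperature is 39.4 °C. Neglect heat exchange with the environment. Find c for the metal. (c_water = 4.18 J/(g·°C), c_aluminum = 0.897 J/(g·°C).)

c ≈ 0.225 J/(g·°C)

Heat gained plus heat lost sum to zero:
329·c·(39.4 − 217) + 370·4.18·(39.4 − 31.7) + 182·0.897·(39.4 − 31.7) = 0
-58430 c = -13166
c = -13166/-58430 ≈ 0.2253 J/(g·°C)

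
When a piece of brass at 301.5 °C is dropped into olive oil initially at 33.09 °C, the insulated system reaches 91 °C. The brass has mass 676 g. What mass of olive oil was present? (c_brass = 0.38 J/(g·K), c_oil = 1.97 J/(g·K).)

Taking heat into each body as positive, Σ m c ΔT = 0:
676×0.38×(91 − 301.5) + m×1.97×(91 − 33.09) = 0
114.08 m = 54073
m = 54073/114.08 ≈ 474 g

m ≈ 474 g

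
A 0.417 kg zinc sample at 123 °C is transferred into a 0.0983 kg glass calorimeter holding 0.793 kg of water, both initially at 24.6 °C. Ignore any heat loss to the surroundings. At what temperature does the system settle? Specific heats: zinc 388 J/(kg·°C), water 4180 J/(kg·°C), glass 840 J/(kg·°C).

T_f ≈ 29.1 °C

With ΣQ=0 the equilibrium temperature is the m·c-weighted mean:
T_f = (161.8×123 + 3314.7×24.6 + 82.57×24.6) / (161.8 + 3314.7 + 82.57)
    = 103475 / 3559.1 ≈ 29.07 °C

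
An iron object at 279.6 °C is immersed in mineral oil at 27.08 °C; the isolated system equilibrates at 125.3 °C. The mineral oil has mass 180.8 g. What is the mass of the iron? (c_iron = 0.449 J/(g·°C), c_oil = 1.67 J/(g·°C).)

|Q_iron| = |Q_oil|:
m·0.449·(279.6 − 125.3) = 180.8·1.67·(125.3 − 27.08)
69.28 m = 29656  ⇒  m ≈ 428.1 g

m ≈ 428 g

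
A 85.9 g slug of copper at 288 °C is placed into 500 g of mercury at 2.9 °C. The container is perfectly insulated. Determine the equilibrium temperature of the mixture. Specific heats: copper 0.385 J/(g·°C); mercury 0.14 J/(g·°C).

T_f ≈ 94.4 °C

Set heat shed by the hot body equal to heat absorbed by the cold body:
85.9·0.385·(288 − T) = 500·0.14·(T − 2.9)
33.07(288 − T) = 70(T − 2.9)
103.07 T = 9727.6  ⇒  T ≈ 94.38 °C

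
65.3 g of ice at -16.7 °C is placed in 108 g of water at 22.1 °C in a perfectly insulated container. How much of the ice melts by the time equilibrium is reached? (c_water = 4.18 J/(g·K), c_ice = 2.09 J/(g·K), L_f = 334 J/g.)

Cooling the water to 0 °C releases 108·4.18·22.1 = 9976.8 J.
Warming the ice to 0 °C takes 65.3·2.09·16.7 = 2279.2 J, leaving 7697.7 J for melting.
To melt every bit of ice: 65.3·334 = 21810 J.
That's not enough to melt it all — equilibrium is at 0 °C with ice remaining.
m_melt = 7697.7 / L_f = 23.05 g.

m_melted ≈ 23 g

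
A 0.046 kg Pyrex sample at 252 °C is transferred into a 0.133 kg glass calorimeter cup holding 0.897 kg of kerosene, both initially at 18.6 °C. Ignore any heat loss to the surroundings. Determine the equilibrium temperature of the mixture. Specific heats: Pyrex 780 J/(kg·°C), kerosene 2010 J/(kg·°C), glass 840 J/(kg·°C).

Taking heat into each body as positive, Σ m c ΔT = 0:
0.046*780*(T − 252) + 0.897*2010*(T − 18.6) + 0.133*840*(T − 18.6) = 0
35.88(T − 252) + 1803(T − 18.6) + 111.72(T − 18.6) = 0
(35.88 + 1803 + 111.72) T = 35.88*252 + 1803*18.6 + 111.72*18.6
T = 44655/1950.6 ≈ 22.89 °C

T_f ≈ 22.9 °C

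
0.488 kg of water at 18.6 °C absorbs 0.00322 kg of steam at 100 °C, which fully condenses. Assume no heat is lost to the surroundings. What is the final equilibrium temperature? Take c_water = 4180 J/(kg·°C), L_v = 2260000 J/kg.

Let T be the final temperature. ΣQ_i = 0:
condense steam: −0.00322×2260000 = −7277.2
  condensate cools 100→T: 0.00322×4180×(T − 100) = 13.46(T − 100)
  original water: 2039.8(T − 18.6)
2053.3 T = 7277.2 + 1346 + 37941 = 46564
T ≈ 22.68 °C, under the boiling point, so the assumption holds.

T_f ≈ 22.7 °C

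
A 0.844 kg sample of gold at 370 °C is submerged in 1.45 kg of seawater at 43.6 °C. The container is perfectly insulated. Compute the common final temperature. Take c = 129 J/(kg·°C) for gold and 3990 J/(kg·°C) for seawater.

T_f ≈ 49.6 °C

Set heat shed by the hot body equal to heat absorbed by the cold body:
0.844*129*(370 − T) = 1.45*3990*(T − 43.6)
108.88(370 − T) = 5785.5(T − 43.6)
5894.4 T = 292532  ⇒  T ≈ 49.63 °C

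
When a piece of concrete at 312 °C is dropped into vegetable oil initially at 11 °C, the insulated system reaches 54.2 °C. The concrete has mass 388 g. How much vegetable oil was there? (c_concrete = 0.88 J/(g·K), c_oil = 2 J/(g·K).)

Heat lost by the concrete = heat gained by the oil:
388×0.88×(312 − 54.2) = m×2×(54.2 − 11)
86.4 m = 88023  ⇒  m ≈ 1019 g

m ≈ 1020 g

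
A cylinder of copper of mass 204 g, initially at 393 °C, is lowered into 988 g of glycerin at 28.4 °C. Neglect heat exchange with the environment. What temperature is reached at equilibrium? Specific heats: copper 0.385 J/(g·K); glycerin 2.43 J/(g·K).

Net heat exchanged in the isolated system is zero:
204×0.385×(T − 393) + 988×2.43×(T − 28.4) = 0
(78.54 + 2400.8) T = 78.54×393 + 2400.8×28.4
T = 99050/2479.4 ≈ 39.95 °C

T_f ≈ 39.9 °C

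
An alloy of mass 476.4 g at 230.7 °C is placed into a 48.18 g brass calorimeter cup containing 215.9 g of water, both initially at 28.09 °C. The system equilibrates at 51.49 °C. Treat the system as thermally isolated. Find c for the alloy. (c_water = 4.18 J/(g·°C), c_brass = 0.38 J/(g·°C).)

Net heat exchanged in the isolated system is zero:
476.4×c×(51.49 − 230.7) + 215.9×4.18×(51.49 − 28.09) + 48.18×0.38×(51.49 − 28.09) = 0
-85376 c = -21546
c = -21546/-85376 ≈ 0.2524 J/(g·°C)

c ≈ 0.252 J/(g·°C)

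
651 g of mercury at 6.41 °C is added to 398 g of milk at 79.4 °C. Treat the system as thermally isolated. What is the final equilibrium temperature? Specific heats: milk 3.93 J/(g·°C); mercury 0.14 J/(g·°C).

|Q_milk| = |Q_mercury|:
398*3.93*(79.4 − T) = 651*0.14*(T − 6.41)
1564.1(79.4 − T) = 91.14(T − 6.41)
1655.3 T = 124777  ⇒  T ≈ 75.38 °C

T_f ≈ 75.4 °C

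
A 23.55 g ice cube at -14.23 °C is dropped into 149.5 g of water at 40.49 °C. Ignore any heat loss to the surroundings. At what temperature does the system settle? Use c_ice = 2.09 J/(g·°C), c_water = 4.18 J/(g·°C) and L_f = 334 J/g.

Sum of m c ΔT and latent-heat terms is zero:
warm ice to 0 °C: 23.55·2.09·(0 − (-14.23)) = 700.39
  melt ice: 23.55·334 = 7865.7
  warm the meltwater: 98.44 T
  water: 624.91(T − 40.49)
723.35 T = 25303 − 8566.1 = 16737
T ≈ 23.14 °C. Since T > 0 °C, the all-ice-melts assumption holds.

T_f ≈ 23.1 °C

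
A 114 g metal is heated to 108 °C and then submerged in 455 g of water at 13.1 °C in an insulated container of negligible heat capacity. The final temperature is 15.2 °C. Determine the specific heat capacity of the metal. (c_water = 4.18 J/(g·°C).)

m_s c (T_s − T_f) = m_water c_water (T_f − T_0):
114·c·(108 − 15.2) = 455·4.18·(15.2 − 13.1)
10579 c = 3994  ⇒  c ≈ 0.3775 J/(g·°C)

c ≈ 0.378 J/(g·°C)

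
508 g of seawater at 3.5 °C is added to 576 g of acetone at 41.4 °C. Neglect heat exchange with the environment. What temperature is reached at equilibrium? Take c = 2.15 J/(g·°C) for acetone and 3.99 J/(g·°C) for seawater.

T_f ≈ 17.9 °C

T_f = Σ m_i c_i T_i / Σ m_i c_i:
T_f = (1238.4·41.4 + 2026.9·3.5) / (1238.4 + 2026.9)
    = 58364 / 3265.3 ≈ 17.87 °C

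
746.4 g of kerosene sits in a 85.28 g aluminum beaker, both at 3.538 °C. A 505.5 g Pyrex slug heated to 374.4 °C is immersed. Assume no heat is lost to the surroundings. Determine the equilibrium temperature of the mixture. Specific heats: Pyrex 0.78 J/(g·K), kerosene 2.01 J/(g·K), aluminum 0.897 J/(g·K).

Heat gained plus heat lost sum to zero:
505.5*0.78*(T − 374.4) + 746.4*2.01*(T − 3.538) + 85.28*0.897*(T − 3.538) = 0
394.29(T − 374.4) + 1500.3(T − 3.538) + 76.5(T − 3.538) = 0
(394.29 + 1500.3 + 76.5) T = 394.29*374.4 + 1500.3*3.538 + 76.5*3.538
T = 153201/1971.1 ≈ 77.73 °C

T_f ≈ 77.7 °C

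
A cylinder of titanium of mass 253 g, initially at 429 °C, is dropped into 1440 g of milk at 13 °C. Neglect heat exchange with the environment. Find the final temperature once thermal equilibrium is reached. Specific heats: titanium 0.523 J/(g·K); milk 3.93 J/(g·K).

T_f ≈ 22.5 °C

|Q_titanium| = |Q_milk|:
253×0.523×(429 − T) = 1440×3.93×(T − 13)
132.32(429 − T) = 5659.2(T − 13)
5791.5 T = 130334  ⇒  T ≈ 22.50 °C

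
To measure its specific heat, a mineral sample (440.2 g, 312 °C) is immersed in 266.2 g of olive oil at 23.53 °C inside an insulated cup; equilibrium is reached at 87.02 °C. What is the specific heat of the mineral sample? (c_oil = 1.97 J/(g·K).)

c ≈ 0.336 J/(g·K)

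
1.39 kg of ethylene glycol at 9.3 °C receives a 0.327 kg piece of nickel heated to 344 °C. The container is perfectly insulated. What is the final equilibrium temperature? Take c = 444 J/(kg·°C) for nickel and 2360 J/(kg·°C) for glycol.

T_f ≈ 23.5 °C

Let T be the final temperature. ΣQ_i = 0:
0.327·444·(T − 344) + 1.39·2360·(T − 9.3) = 0
145.19(T − 344) + 3280.4(T − 9.3) = 0
(145.19 + 3280.4) T = 145.19·344 + 3280.4·9.3
T ≈ 23.49 °C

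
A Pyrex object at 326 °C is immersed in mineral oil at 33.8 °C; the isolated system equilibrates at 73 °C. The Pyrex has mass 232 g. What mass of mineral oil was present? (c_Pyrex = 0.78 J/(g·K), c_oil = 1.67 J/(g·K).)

m ≈ 699 g

Heat lost by the Pyrex = heat gained by the oil:
232×0.78×(326 − 73) = m×1.67×(73 − 33.8)
65.46 m = 45783  ⇒  m ≈ 699.4 g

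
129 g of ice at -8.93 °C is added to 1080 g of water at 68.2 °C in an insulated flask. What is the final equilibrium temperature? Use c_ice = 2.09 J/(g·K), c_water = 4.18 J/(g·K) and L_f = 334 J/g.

Net heat exchanged in the isolated system is zero:
warm ice to 0 °C: 129×2.09×(0 − (-8.93)) = 2407.6
  melt ice: 129×334 = 43086
  meltwater 0→T: 129×4.18×T = 539.22 T
  water cools: 1080×4.18×(T − 68.2) = 4514.4(T − 68.2)
5053.6 T = 307882 − 45494 = 262388
T ≈ 51.92 °C. Since T > 0 °C, the all-ice-melts assumption holds.

T_f ≈ 51.9 °C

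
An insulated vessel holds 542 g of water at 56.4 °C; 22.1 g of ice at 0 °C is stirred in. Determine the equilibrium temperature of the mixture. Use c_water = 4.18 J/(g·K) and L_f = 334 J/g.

Energy balance with sensible and latent terms:
latent heat to melt: 22.1·334 = 7381.4; warm the meltwater: 92.38 T; water cools: 542·4.18·(T − 56.4) = 2265.6(T − 56.4)
2357.9 T = 127778 − 7381.4 = 120396
T ≈ 51.06 °C. Since T > 0 °C, the all-ice-melts assumption holds.

T_f ≈ 51.1 °C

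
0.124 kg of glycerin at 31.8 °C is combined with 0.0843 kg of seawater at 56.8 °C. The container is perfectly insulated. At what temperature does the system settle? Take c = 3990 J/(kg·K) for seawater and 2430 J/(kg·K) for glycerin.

With ΣQ=0 the equilibrium temperature is the m·c-weighted mean:
T_f = (336.36·56.8 + 301.32·31.8) / (336.36 + 301.32)
    = 28687 / 637.68 ≈ 44.99 °C

T_f ≈ 45.0 °C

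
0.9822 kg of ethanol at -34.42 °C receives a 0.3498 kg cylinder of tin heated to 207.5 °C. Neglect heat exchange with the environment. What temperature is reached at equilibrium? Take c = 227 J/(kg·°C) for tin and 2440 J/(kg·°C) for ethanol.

T_f ≈ -26.7 °C

Let T be the final temperature. ΣQ_i = 0:
0.3498×227×(T − 207.5) + 0.9822×2440×(T − (-34.42)) = 0
79.4(T − 207.5) + 2396.6(T − (-34.42)) = 0
2476 T = -66013
T = -66013/2476 ≈ -26.66 °C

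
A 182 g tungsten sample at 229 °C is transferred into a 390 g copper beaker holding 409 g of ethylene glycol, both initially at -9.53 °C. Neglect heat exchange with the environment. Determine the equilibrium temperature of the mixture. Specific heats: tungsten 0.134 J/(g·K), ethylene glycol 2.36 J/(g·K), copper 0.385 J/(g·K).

Net heat exchanged in the isolated system is zero:
182×0.134×(T − 229) + 409×2.36×(T − (-9.53)) + 390×0.385×(T − (-9.53)) = 0
24.39(T − 229) + 965.24(T − (-9.53)) + 150.15(T − (-9.53)) = 0
(24.39 + 965.24 + 150.15) T = 24.39×229 + 965.24×(-9.53) + 150.15×(-9.53)
T = -5044.8/1139.8 ≈ -4.43 °C

T_f ≈ -4.4 °C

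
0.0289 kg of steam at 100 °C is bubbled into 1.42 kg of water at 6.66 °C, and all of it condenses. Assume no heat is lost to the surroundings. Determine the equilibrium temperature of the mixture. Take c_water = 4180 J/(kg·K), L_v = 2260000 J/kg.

Setting the total heat transfer to zero:
steam→water at 100 °C releases m L_v = 0.0289·2260000 = 65314
  condensed water 100 °C→T: 120.8(T − 100)
  original water: 5935.6(T − 6.66)
6056.4 T = 65314 + 12080 + 39531 = 116925
T ≈ 19.31 °C (< 100 °C, so full condensation is consistent).

T_f ≈ 19.3 °C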